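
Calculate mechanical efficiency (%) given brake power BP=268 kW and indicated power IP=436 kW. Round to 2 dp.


eta_mech = (BP / IP) * 100
Ratio = 268 / 436 = 0.6147
eta_mech = 0.6147 * 100 = 61.47%


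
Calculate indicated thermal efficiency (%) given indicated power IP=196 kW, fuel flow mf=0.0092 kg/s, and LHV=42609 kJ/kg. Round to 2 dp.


eta_ith = (IP / (mf * LHV)) * 100
Denominator = 0.0092 * 42609 = 392.0028 kW
eta_ith = (196 / 392.0028) * 100 = 50.00%


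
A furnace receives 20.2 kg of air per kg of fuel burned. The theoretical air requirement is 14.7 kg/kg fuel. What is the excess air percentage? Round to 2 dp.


Excess air = actual - stoichiometric = 20.2 - 14.7 = 5.50 kg/kg fuel
Excess air % = (excess / stoich) * 100 = (5.50 / 14.7) * 100 = 37.41%


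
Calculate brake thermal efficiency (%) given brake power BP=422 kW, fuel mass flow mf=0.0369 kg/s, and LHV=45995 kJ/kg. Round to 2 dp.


eta_BTE = (BP / (mf * LHV)) * 100
Denominator = 0.0369 * 45995 = 1697.2155 kW
eta_BTE = (422 / 1697.2155) * 100 = 24.86%


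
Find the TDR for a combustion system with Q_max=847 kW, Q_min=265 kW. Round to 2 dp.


TDR = Q_max / Q_min
TDR = 847 / 265 = 3.20


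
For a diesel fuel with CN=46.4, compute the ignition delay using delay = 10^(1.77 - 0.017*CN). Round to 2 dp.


delay = 10^(1.77 - 0.017*CN)
Exponent = 1.77 - 0.017*46.4 = 0.9812
delay = 10^0.9812 = 9.58 ms


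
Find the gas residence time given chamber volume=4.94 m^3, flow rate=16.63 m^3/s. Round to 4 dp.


tau = V / Q_flow
tau = 4.94 / 16.63 = 0.2971 s


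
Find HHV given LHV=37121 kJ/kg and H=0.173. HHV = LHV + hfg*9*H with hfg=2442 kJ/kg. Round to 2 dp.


HHV = LHV + hfg * 9 * H
Water addition = 2442 * 9 * 0.173 = 3802.194 kJ/kg
HHV = 37121 + 3802.194 = 40923.19 kJ/kg


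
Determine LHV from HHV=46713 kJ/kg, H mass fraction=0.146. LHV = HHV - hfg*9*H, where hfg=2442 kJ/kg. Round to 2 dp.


LHV = HHV - hfg * 9 * H
Water correction = 2442 * 9 * 0.146 = 3208.788 kJ/kg
LHV = 46713 - 3208.788 = 43504.21 kJ/kg


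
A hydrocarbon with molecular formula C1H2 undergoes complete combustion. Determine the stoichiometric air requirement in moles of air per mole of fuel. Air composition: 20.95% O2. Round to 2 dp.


Balanced combustion: C1H2 + 1.5 O2 -> 1 CO2 + 1 H2O
O2 needed = C + H/4 = 1 + 2/4 = 1.50 moles
Air moles = O2 / 0.2095 = 1.50 / 0.2095 = 7.16 moles air


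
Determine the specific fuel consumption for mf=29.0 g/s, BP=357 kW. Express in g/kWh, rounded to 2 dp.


SFC = (mf / BP) * 3600
Rate = 29.0 / 357 = 0.081232 g/(s*kW)
SFC = 0.081232 * 3600 = 292.44 g/kWh


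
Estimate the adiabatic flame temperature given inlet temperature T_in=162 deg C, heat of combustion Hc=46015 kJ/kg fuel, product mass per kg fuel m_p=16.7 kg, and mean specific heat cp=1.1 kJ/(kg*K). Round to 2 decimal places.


T_ad = T_in + Hc / (m_p * cp)
Denominator = 16.7 * 1.1 = 18.3700
Temperature rise = 46015 / 18.3700 = 2504.90 K
T_ad = 162 + 2504.90 = 2666.90 deg C


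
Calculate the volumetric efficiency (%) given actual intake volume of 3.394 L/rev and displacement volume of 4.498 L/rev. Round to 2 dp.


eta_v = (V_actual / V_disp) * 100
Ratio = 3.394 / 4.498 = 0.7546
eta_v = 0.7546 * 100 = 75.46%


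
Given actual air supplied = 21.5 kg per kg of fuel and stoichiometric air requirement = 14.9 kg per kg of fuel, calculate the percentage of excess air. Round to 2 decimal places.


Excess air = actual - stoichiometric = 21.5 - 14.9 = 6.60 kg/kg fuel
Excess air % = (excess / stoich) * 100 = (6.60 / 14.9) * 100 = 44.30%


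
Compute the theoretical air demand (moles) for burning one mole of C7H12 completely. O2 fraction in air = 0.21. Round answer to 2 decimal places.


Balanced combustion: C7H12 + 10 O2 -> 7 CO2 + 6 H2O
O2 needed = C + H/4 = 7 + 12/4 = 10.00 moles
Air moles = O2 / 0.21 = 10.00 / 0.21 = 47.62 moles air


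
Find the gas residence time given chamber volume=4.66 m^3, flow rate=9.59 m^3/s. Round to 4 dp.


tau = V / Q_flow
tau = 4.66 / 9.59 = 0.4859 s


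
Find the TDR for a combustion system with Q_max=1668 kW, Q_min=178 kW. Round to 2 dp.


TDR = Q_max / Q_min
TDR = 1668 / 178 = 9.37


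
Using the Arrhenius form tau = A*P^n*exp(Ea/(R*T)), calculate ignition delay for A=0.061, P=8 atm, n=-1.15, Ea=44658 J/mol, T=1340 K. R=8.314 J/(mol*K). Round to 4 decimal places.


tau = A * P^n * exp(Ea/(R*T))
P^n = 8^(-1.15) = 0.09150536
Ea/(R*T) = 44658/(8.314*1340) = 4.008524
exp(Ea/(R*T)) = 55.065515
tau = 0.061 * 0.09150536 * 55.065515 = 0.3074 ms


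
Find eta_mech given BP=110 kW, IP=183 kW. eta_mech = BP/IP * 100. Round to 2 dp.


eta_mech = (BP / IP) * 100
Ratio = 110 / 183 = 0.6011
eta_mech = 0.6011 * 100 = 60.11%


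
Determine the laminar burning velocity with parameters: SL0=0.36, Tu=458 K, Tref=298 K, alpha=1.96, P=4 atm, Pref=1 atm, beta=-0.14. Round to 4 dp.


SL = SL0 * (Tu/Tref)^alpha * (P/Pref)^beta
T ratio = 458/298 = 1.53691275
(T ratio)^alpha = 1.53691275^1.96 = 2.321841
(P/Pref)^beta = 4^(-0.14) = 0.823591
SL = 0.36 * 2.321841 * 0.823591 = 0.6884 m/s


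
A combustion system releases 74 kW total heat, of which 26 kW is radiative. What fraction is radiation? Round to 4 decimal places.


f_rad = Q_rad / Q_total
f_rad = 26 / 74 = 0.3514


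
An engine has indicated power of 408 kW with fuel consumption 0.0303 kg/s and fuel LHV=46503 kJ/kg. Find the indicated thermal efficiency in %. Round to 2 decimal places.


eta_ith = (IP / (mf * LHV)) * 100
Denominator = 0.0303 * 46503 = 1409.0409 kW
eta_ith = (408 / 1409.0409) * 100 = 28.96%


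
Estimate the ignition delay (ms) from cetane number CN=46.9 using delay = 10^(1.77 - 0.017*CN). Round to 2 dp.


delay = 10^(1.77 - 0.017*CN)
Exponent = 1.77 - 0.017*46.9 = 0.9727
delay = 10^0.9727 = 9.39 ms


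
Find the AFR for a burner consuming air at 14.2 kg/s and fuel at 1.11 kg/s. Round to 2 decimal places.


AFR = m_air / m_fuel
AFR = 14.2 / 1.11 = 12.79


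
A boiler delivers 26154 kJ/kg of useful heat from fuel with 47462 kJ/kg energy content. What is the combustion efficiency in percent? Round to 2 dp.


Efficiency = (Q_useful / Q_fuel) * 100
Efficiency = (26154 / 47462) * 100
Efficiency = 0.5511 * 100 = 55.11%


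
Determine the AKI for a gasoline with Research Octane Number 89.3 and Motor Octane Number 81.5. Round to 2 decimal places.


AKI = (RON + MON) / 2
AKI = (89.3 + 81.5) / 2
AKI = 170.8 / 2 = 85.40


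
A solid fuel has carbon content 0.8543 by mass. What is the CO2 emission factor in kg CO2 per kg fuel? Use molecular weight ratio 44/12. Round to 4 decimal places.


EF = C_frac * (M_CO2 / M_C)
EF = 0.8543 * (44/12)
EF = 0.8543 * 3.666667 = 3.1324 kg_CO2/kg_fuel


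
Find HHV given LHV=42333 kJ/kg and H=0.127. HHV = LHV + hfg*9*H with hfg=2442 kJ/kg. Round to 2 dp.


HHV = LHV + hfg * 9 * H
Water addition = 2442 * 9 * 0.127 = 2791.206 kJ/kg
HHV = 42333 + 2791.206 = 45124.21 kJ/kg


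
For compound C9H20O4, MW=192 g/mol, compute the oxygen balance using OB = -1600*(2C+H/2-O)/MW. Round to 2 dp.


OB = -1600 * (2C + H/2 - O) / MW
Inner = 2*9 + 20/2 - 4 = 24.00
OB = -1600 * 24.00 / 192 = -200.00%


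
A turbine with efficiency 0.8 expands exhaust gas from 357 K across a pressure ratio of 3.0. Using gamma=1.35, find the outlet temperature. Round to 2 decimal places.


T_out = T_in * (1 - eta * (1 - PR^(-(gamma-1)/gamma)))
Exponent = -(1.35-1)/1.35 = -0.25925926
PR^exp = 3.0^(-0.25925926) = 0.75214556
Factor = 1 - 0.8*(1 - 0.75214556) = 0.80171645
T_out = 357 * 0.80171645 = 286.21 K


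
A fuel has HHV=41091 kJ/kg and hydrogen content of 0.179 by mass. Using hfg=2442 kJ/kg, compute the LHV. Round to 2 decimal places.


LHV = HHV - hfg * 9 * H
Water correction = 2442 * 9 * 0.179 = 3934.062 kJ/kg
LHV = 41091 - 3934.062 = 37156.94 kJ/kg


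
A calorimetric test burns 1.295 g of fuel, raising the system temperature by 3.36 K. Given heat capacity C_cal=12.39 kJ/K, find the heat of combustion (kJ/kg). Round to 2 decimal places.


Hc = C_cal * delta_T / m_fuel
Q_released = 12.39 * 3.36 = 41.6304 kJ
m_fuel = 1.295 g = 1.295/1000 kg = 0.001295 kg
Hc = 41.6304 / 0.001295 = 32147.03 kJ/kg


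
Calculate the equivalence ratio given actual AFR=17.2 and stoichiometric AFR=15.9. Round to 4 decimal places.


phi = AFR_stoich / AFR_actual
phi = 15.9 / 17.2 = 0.9244


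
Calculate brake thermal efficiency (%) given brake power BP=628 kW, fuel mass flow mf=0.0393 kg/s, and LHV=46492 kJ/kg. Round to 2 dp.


eta_BTE = (BP / (mf * LHV)) * 100
Denominator = 0.0393 * 46492 = 1827.1356 kW
eta_BTE = (628 / 1827.1356) * 100 = 34.37%


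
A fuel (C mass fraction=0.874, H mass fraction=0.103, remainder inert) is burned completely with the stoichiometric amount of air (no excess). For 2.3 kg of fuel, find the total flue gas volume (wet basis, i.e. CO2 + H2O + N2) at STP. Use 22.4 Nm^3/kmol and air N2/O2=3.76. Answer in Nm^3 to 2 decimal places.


Per kg fuel: CO2 = (C/12 kmol)*22.4 = (0.874/12)*22.4 = 1.63147 Nm^3
Per kg fuel: H2O = (H/2 kmol)*22.4 = (0.103/2)*22.4 = 1.15360 Nm^3
O2 needed per kg fuel = C/12 + H/4 = 0.874/12 + 0.103/4 = 0.09858333 kmol
Per kg fuel: N2 = O2*3.76*22.4 = 0.09858333*3.76*22.4 = 8.30308 Nm^3
Total per kg = 1.63147 + 1.15360 + 8.30308 = 11.08815 Nm^3
Total = 11.08815 * 2.3 = 25.50 Nm^3


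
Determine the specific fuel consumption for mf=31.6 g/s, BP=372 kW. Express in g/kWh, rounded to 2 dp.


SFC = (mf / BP) * 3600
Rate = 31.6 / 372 = 0.084946 g/(s*kW)
SFC = 0.084946 * 3600 = 305.81 g/kWh


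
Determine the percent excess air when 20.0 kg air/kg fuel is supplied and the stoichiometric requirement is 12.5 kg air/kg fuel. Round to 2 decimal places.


Excess air = actual - stoichiometric = 20.0 - 12.5 = 7.50 kg/kg fuel
Excess air % = (excess / stoich) * 100 = (7.50 / 12.5) * 100 = 60.00%


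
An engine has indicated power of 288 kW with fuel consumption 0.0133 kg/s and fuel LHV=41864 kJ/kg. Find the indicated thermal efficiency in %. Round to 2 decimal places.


eta_ith = (IP / (mf * LHV)) * 100
Denominator = 0.0133 * 41864 = 556.7912 kW
eta_ith = (288 / 556.7912) * 100 = 51.72%


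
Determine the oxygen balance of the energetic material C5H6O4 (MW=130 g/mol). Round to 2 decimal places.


OB = -1600 * (2C + H/2 - O) / MW
Inner = 2*5 + 6/2 - 4 = 9.00
OB = -1600 * 9.00 / 130 = -110.77%


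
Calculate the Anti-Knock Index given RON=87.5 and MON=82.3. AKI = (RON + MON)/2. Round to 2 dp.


AKI = (RON + MON) / 2
AKI = (87.5 + 82.3) / 2
AKI = 169.8 / 2 = 84.90


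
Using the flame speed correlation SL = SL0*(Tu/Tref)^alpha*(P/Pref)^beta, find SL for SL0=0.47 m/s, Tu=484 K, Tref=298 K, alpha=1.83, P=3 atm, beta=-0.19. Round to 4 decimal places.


SL = SL0 * (Tu/Tref)^alpha * (P/Pref)^beta
T ratio = 484/298 = 1.62416107
(T ratio)^alpha = 1.62416107^1.83 = 2.429133
(P/Pref)^beta = 3^(-0.19) = 0.811609
SL = 0.47 * 2.429133 * 0.811609 = 0.9266 m/s


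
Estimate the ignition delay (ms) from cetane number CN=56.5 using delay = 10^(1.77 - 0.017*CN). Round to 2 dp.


delay = 10^(1.77 - 0.017*CN)
Exponent = 1.77 - 0.017*56.5 = 0.8095
delay = 10^0.8095 = 6.45 ms


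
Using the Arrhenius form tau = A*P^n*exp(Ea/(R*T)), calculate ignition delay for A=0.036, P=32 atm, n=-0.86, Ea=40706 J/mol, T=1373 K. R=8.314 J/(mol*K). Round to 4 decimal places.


tau = A * P^n * exp(Ea/(R*T))
P^n = 32^(-0.86) = 0.05076577
Ea/(R*T) = 40706/(8.314*1373) = 3.565972
exp(Ea/(R*T)) = 35.373803
tau = 0.036 * 0.05076577 * 35.373803 = 0.0646 ms


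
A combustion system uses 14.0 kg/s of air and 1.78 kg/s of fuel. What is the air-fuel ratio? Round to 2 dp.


AFR = m_air / m_fuel
AFR = 14.0 / 1.78 = 7.87


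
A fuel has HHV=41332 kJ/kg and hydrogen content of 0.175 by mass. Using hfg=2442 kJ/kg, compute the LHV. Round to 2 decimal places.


LHV = HHV - hfg * 9 * H
Water correction = 2442 * 9 * 0.175 = 3846.150 kJ/kg
LHV = 41332 - 3846.150 = 37485.85 kJ/kg


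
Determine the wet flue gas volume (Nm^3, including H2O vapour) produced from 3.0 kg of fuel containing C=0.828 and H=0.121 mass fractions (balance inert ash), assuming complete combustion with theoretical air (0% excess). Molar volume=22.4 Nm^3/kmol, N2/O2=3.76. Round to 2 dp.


Per kg fuel: CO2 = (C/12 kmol)*22.4 = (0.828/12)*22.4 = 1.54560 Nm^3
Per kg fuel: H2O = (H/2 kmol)*22.4 = (0.121/2)*22.4 = 1.35520 Nm^3
O2 needed per kg fuel = C/12 + H/4 = 0.828/12 + 0.121/4 = 0.09925000 kmol
Per kg fuel: N2 = O2*3.76*22.4 = 0.09925000*3.76*22.4 = 8.35923 Nm^3
Total per kg = 1.54560 + 1.35520 + 8.35923 = 11.26003 Nm^3
Total = 11.26003 * 3.0 = 33.78 Nm^3


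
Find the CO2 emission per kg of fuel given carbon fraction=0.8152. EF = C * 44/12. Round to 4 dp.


EF = C_frac * (M_CO2 / M_C)
EF = 0.8152 * (44/12)
EF = 0.8152 * 3.666667 = 2.9891 kg_CO2/kg_fuel


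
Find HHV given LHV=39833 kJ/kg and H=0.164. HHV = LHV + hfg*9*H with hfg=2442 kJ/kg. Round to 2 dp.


HHV = LHV + hfg * 9 * H
Water addition = 2442 * 9 * 0.164 = 3604.392 kJ/kg
HHV = 39833 + 3604.392 = 43437.39 kJ/kg


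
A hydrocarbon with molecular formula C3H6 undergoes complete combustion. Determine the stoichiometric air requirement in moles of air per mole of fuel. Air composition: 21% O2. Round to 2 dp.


Balanced combustion: C3H6 + 4.5 O2 -> 3 CO2 + 3 H2O
O2 needed = C + H/4 = 3 + 6/4 = 4.50 moles
Air moles = O2 / 0.21 = 4.50 / 0.21 = 21.43 moles air


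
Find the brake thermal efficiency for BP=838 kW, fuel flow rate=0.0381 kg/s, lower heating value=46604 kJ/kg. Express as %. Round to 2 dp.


eta_BTE = (BP / (mf * LHV)) * 100
Denominator = 0.0381 * 46604 = 1775.6124 kW
eta_BTE = (838 / 1775.6124) * 100 = 47.19%


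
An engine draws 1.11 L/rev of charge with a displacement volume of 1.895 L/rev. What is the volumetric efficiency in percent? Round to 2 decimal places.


eta_v = (V_actual / V_disp) * 100
Ratio = 1.11 / 1.895 = 0.5858
eta_v = 0.5858 * 100 = 58.58%


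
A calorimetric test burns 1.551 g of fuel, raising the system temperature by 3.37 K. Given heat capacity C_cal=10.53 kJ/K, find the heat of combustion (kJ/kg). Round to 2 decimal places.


Hc = C_cal * delta_T / m_fuel
Q_released = 10.53 * 3.37 = 35.4861 kJ
m_fuel = 1.551 g = 1.551/1000 kg = 0.001551 kg
Hc = 35.4861 / 0.001551 = 22879.50 kJ/kg


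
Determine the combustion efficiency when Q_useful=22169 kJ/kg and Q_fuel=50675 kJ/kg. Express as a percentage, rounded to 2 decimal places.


Efficiency = (Q_useful / Q_fuel) * 100
Efficiency = (22169 / 50675) * 100
Efficiency = 0.4375 * 100 = 43.75%


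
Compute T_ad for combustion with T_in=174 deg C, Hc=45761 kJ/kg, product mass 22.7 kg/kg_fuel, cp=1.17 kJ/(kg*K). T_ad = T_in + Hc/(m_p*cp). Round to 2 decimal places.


T_ad = T_in + Hc / (m_p * cp)
Denominator = 22.7 * 1.17 = 26.5590
Temperature rise = 45761 / 26.5590 = 1722.99 K
T_ad = 174 + 1722.99 = 1896.99 deg C


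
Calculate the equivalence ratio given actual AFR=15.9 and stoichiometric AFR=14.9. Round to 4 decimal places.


phi = AFR_stoich / AFR_actual
phi = 14.9 / 15.9 = 0.9371


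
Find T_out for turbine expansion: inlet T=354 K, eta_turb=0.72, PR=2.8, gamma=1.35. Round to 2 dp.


T_out = T_in * (1 - eta * (1 - PR^(-(gamma-1)/gamma)))
Exponent = -(1.35-1)/1.35 = -0.25925926
PR^exp = 2.8^(-0.25925926) = 0.76572026
Factor = 1 - 0.72*(1 - 0.76572026) = 0.83131859
T_out = 354 * 0.83131859 = 294.29 K


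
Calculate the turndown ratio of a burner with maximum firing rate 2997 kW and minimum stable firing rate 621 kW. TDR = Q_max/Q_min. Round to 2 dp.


TDR = Q_max / Q_min
TDR = 2997 / 621 = 4.83


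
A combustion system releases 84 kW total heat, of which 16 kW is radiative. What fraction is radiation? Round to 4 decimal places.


f_rad = Q_rad / Q_total
f_rad = 16 / 84 = 0.1905


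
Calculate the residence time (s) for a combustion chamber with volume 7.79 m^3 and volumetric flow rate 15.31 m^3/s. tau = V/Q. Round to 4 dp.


tau = V / Q_flow
tau = 7.79 / 15.31 = 0.5088 s


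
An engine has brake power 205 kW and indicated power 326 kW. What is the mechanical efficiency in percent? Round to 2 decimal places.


eta_mech = (BP / IP) * 100
Ratio = 205 / 326 = 0.6288
eta_mech = 0.6288 * 100 = 62.88%


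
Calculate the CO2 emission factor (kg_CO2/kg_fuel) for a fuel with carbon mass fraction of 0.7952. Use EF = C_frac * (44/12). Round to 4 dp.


EF = C_frac * (M_CO2 / M_C)
EF = 0.7952 * (44/12)
EF = 0.7952 * 3.666667 = 2.9157 kg_CO2/kg_fuel


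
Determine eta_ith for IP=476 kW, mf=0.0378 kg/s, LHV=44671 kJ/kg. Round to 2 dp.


eta_ith = (IP / (mf * LHV)) * 100
Denominator = 0.0378 * 44671 = 1688.5638 kW
eta_ith = (476 / 1688.5638) * 100 = 28.19%


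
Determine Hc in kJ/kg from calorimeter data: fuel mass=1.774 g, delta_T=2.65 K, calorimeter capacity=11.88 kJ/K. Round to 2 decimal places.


Hc = C_cal * delta_T / m_fuel
Q_released = 11.88 * 2.65 = 31.4820 kJ
m_fuel = 1.774 g = 1.774/1000 kg = 0.001774 kg
Hc = 31.4820 / 0.001774 = 17746.34 kJ/kg


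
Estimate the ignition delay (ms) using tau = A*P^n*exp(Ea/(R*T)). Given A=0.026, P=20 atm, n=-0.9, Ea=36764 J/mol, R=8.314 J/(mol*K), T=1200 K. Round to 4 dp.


tau = A * P^n * exp(Ea/(R*T))
P^n = 20^(-0.9) = 0.06746414
Ea/(R*T) = 36764/(8.314*1200) = 3.684949
exp(Ea/(R*T)) = 39.843094
tau = 0.026 * 0.06746414 * 39.843094 = 0.0699 ms


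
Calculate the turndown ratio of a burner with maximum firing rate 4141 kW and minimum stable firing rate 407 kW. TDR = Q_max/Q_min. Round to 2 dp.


TDR = Q_max / Q_min
TDR = 4141 / 407 = 10.17


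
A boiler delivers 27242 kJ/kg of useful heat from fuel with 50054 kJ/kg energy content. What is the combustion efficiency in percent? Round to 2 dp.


Efficiency = (Q_useful / Q_fuel) * 100
Efficiency = (27242 / 50054) * 100
Efficiency = 0.5443 * 100 = 54.43%


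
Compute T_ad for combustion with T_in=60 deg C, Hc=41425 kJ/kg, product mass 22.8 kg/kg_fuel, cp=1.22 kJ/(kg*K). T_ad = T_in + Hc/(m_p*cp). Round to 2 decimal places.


T_ad = T_in + Hc / (m_p * cp)
Denominator = 22.8 * 1.22 = 27.8160
Temperature rise = 41425 / 27.8160 = 1489.25 K
T_ad = 60 + 1489.25 = 1549.25 deg C


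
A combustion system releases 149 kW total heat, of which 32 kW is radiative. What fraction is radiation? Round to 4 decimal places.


f_rad = Q_rad / Q_total
f_rad = 32 / 149 = 0.2148


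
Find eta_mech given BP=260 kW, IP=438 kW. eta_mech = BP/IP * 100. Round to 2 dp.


eta_mech = (BP / IP) * 100
Ratio = 260 / 438 = 0.5936
eta_mech = 0.5936 * 100 = 59.36%


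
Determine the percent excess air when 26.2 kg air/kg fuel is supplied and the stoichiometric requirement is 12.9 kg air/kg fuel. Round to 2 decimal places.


Excess air = actual - stoichiometric = 26.2 - 12.9 = 13.30 kg/kg fuel
Excess air % = (excess / stoich) * 100 = (13.30 / 12.9) * 100 = 103.10%


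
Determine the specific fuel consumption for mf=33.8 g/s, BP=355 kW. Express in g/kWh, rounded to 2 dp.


SFC = (mf / BP) * 3600
Rate = 33.8 / 355 = 0.095211 g/(s*kW)
SFC = 0.095211 * 3600 = 342.76 g/kWh


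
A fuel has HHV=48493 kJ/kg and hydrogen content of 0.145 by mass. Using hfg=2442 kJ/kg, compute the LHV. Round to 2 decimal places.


LHV = HHV - hfg * 9 * H
Water correction = 2442 * 9 * 0.145 = 3186.810 kJ/kg
LHV = 48493 - 3186.810 = 45306.19 kJ/kg


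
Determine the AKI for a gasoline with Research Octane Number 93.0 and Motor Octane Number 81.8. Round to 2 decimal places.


AKI = (RON + MON) / 2
AKI = (93.0 + 81.8) / 2
AKI = 174.8 / 2 = 87.40


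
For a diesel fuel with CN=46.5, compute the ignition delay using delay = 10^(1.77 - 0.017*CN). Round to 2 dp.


delay = 10^(1.77 - 0.017*CN)
Exponent = 1.77 - 0.017*46.5 = 0.9795
delay = 10^0.9795 = 9.54 ms


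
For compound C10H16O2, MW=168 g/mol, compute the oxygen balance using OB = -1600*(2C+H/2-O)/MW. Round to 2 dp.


OB = -1600 * (2C + H/2 - O) / MW
Inner = 2*10 + 16/2 - 2 = 26.00
OB = -1600 * 26.00 / 168 = -247.62%


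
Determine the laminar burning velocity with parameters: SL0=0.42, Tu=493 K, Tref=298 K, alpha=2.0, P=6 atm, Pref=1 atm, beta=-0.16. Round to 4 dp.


SL = SL0 * (Tu/Tref)^alpha * (P/Pref)^beta
T ratio = 493/298 = 1.65436242
(T ratio)^alpha = 1.65436242^2.0 = 2.736915
(P/Pref)^beta = 6^(-0.16) = 0.750751
SL = 0.42 * 2.736915 * 0.750751 = 0.8630 m/s


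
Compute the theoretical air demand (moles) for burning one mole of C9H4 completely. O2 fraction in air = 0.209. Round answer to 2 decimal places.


Balanced combustion: C9H4 + 10 O2 -> 9 CO2 + 2 H2O
O2 needed = C + H/4 = 9 + 4/4 = 10.00 moles
Air moles = O2 / 0.209 = 10.00 / 0.209 = 47.85 moles air


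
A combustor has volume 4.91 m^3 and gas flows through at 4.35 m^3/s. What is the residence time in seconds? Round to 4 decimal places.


tau = V / Q_flow
tau = 4.91 / 4.35 = 1.1287 s


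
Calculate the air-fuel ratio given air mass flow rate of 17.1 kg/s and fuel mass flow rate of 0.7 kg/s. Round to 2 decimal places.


AFR = m_air / m_fuel
AFR = 17.1 / 0.7 = 24.43


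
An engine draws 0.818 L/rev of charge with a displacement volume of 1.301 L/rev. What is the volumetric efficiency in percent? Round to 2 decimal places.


eta_v = (V_actual / V_disp) * 100
Ratio = 0.818 / 1.301 = 0.6287
eta_v = 0.6287 * 100 = 62.87%


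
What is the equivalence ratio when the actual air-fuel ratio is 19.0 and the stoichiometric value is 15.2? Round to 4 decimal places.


phi = AFR_stoich / AFR_actual
phi = 15.2 / 19.0 = 0.8000


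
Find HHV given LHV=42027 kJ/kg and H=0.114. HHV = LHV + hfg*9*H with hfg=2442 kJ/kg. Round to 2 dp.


HHV = LHV + hfg * 9 * H
Water addition = 2442 * 9 * 0.114 = 2505.492 kJ/kg
HHV = 42027 + 2505.492 = 44532.49 kJ/kg


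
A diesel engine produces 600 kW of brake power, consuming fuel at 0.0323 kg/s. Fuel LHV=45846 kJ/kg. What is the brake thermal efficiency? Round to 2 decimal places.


eta_BTE = (BP / (mf * LHV)) * 100
Denominator = 0.0323 * 45846 = 1480.8258 kW
eta_BTE = (600 / 1480.8258) * 100 = 40.52%


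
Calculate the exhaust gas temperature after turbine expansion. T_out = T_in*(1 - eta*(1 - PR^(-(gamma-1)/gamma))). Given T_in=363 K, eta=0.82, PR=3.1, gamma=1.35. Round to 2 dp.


T_out = T_in * (1 - eta * (1 - PR^(-(gamma-1)/gamma)))
Exponent = -(1.35-1)/1.35 = -0.25925926
PR^exp = 3.1^(-0.25925926) = 0.74577862
Factor = 1 - 0.82*(1 - 0.74577862) = 0.79153847
T_out = 363 * 0.79153847 = 287.33 K


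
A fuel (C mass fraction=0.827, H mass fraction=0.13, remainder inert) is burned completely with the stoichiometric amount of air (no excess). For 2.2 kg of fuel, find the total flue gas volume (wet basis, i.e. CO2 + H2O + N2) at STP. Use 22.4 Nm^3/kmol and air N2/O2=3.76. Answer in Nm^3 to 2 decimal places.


Per kg fuel: CO2 = (C/12 kmol)*22.4 = (0.827/12)*22.4 = 1.54373 Nm^3
Per kg fuel: H2O = (H/2 kmol)*22.4 = (0.13/2)*22.4 = 1.45600 Nm^3
O2 needed per kg fuel = C/12 + H/4 = 0.827/12 + 0.13/4 = 0.10141667 kmol
Per kg fuel: N2 = O2*3.76*22.4 = 0.10141667*3.76*22.4 = 8.54172 Nm^3
Total per kg = 1.54373 + 1.45600 + 8.54172 = 11.54145 Nm^3
Total = 11.54145 * 2.2 = 25.39 Nm^3


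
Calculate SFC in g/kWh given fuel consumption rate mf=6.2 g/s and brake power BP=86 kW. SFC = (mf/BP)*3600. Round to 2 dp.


SFC = (mf / BP) * 3600
Rate = 6.2 / 86 = 0.072093 g/(s*kW)
SFC = 0.072093 * 3600 = 259.53 g/kWh


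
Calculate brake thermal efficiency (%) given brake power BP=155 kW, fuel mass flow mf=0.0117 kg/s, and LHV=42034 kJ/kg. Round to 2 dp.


eta_BTE = (BP / (mf * LHV)) * 100
Denominator = 0.0117 * 42034 = 491.7978 kW
eta_BTE = (155 / 491.7978) * 100 = 31.52%


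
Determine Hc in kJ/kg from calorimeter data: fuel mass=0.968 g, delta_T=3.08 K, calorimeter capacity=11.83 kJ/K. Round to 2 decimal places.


Hc = C_cal * delta_T / m_fuel
Q_released = 11.83 * 3.08 = 36.4364 kJ
m_fuel = 0.968 g = 0.968/1000 kg = 0.000968 kg
Hc = 36.4364 / 0.000968 = 37640.91 kJ/kg


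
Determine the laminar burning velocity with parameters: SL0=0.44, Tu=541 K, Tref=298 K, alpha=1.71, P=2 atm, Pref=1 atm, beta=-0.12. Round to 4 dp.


SL = SL0 * (Tu/Tref)^alpha * (P/Pref)^beta
T ratio = 541/298 = 1.81543624
(T ratio)^alpha = 1.81543624^1.71 = 2.772410
(P/Pref)^beta = 2^(-0.12) = 0.920188
SL = 0.44 * 2.772410 * 0.920188 = 1.1225 m/s


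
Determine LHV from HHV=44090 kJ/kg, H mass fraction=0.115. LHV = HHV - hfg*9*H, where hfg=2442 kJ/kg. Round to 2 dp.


LHV = HHV - hfg * 9 * H
Water correction = 2442 * 9 * 0.115 = 2527.470 kJ/kg
LHV = 44090 - 2527.470 = 41562.53 kJ/kg


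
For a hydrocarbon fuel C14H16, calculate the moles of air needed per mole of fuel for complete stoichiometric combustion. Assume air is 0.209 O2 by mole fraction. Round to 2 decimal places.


Balanced combustion: C14H16 + 18 O2 -> 14 CO2 + 8 H2O
O2 needed = C + H/4 = 14 + 16/4 = 18.00 moles
Air moles = O2 / 0.209 = 18.00 / 0.209 = 86.12 moles air


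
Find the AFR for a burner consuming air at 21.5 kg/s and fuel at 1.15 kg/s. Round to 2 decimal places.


AFR = m_air / m_fuel
AFR = 21.5 / 1.15 = 18.70


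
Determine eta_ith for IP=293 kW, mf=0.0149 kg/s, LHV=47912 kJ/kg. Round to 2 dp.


eta_ith = (IP / (mf * LHV)) * 100
Denominator = 0.0149 * 47912 = 713.8888 kW
eta_ith = (293 / 713.8888) * 100 = 41.04%


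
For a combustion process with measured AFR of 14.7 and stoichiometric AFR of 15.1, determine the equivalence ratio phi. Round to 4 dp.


phi = AFR_stoich / AFR_actual
phi = 15.1 / 14.7 = 1.0272


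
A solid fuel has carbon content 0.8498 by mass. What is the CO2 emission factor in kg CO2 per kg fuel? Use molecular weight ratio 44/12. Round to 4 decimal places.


EF = C_frac * (M_CO2 / M_C)
EF = 0.8498 * (44/12)
EF = 0.8498 * 3.666667 = 3.1159 kg_CO2/kg_fuel


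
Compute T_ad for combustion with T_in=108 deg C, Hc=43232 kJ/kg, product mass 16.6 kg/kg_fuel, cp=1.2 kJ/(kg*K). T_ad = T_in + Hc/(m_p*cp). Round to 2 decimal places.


T_ad = T_in + Hc / (m_p * cp)
Denominator = 16.6 * 1.2 = 19.9200
Temperature rise = 43232 / 19.9200 = 2170.28 K
T_ad = 108 + 2170.28 = 2278.28 deg C


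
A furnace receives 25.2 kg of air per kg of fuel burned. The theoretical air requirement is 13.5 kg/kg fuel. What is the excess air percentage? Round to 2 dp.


Excess air = actual - stoichiometric = 25.2 - 13.5 = 11.70 kg/kg fuel
Excess air % = (excess / stoich) * 100 = (11.70 / 13.5) * 100 = 86.67%


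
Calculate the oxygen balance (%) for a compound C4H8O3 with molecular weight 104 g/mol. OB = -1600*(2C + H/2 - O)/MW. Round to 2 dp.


OB = -1600 * (2C + H/2 - O) / MW
Inner = 2*4 + 8/2 - 3 = 9.00
OB = -1600 * 9.00 / 104 = -138.46%


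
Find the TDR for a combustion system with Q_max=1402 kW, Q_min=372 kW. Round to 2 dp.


TDR = Q_max / Q_min
TDR = 1402 / 372 = 3.77


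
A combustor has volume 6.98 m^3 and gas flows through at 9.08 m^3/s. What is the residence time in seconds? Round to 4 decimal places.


tau = V / Q_flow
tau = 6.98 / 9.08 = 0.7687 s


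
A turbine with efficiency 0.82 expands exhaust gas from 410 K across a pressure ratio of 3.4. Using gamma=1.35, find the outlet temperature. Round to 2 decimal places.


T_out = T_in * (1 - eta * (1 - PR^(-(gamma-1)/gamma)))
Exponent = -(1.35-1)/1.35 = -0.25925926
PR^exp = 3.4^(-0.25925926) = 0.72813041
Factor = 1 - 0.82*(1 - 0.72813041) = 0.77706694
T_out = 410 * 0.77706694 = 318.60 K


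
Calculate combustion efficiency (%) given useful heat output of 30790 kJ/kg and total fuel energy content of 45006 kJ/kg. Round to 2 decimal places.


Efficiency = (Q_useful / Q_fuel) * 100
Efficiency = (30790 / 45006) * 100
Efficiency = 0.6841 * 100 = 68.41%


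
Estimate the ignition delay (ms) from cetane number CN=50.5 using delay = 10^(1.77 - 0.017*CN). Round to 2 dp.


delay = 10^(1.77 - 0.017*CN)
Exponent = 1.77 - 0.017*50.5 = 0.9115
delay = 10^0.9115 = 8.16 ms


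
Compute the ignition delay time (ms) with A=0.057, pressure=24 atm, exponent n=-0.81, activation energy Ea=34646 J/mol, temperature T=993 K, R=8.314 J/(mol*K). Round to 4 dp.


tau = A * P^n * exp(Ea/(R*T))
P^n = 24^(-0.81) = 0.07621297
Ea/(R*T) = 34646/(8.314*993) = 4.196564
exp(Ea/(R*T)) = 66.457578
tau = 0.057 * 0.07621297 * 66.457578 = 0.2887 ms


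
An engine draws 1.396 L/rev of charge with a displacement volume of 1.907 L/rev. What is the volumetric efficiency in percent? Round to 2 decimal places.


eta_v = (V_actual / V_disp) * 100
Ratio = 1.396 / 1.907 = 0.7320
eta_v = 0.7320 * 100 = 73.20%


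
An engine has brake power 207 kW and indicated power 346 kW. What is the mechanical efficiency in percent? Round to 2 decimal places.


eta_mech = (BP / IP) * 100
Ratio = 207 / 346 = 0.5983
eta_mech = 0.5983 * 100 = 59.83%


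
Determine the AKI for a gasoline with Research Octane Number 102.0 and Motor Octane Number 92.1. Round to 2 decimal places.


AKI = (RON + MON) / 2
AKI = (102.0 + 92.1) / 2
AKI = 194.1 / 2 = 97.05


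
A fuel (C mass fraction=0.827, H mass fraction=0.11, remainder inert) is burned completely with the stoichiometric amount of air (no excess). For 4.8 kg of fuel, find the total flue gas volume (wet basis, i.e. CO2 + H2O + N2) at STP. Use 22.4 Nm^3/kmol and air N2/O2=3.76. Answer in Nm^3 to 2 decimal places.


Per kg fuel: CO2 = (C/12 kmol)*22.4 = (0.827/12)*22.4 = 1.54373 Nm^3
Per kg fuel: H2O = (H/2 kmol)*22.4 = (0.11/2)*22.4 = 1.23200 Nm^3
O2 needed per kg fuel = C/12 + H/4 = 0.827/12 + 0.11/4 = 0.09641667 kmol
Per kg fuel: N2 = O2*3.76*22.4 = 0.09641667*3.76*22.4 = 8.12060 Nm^3
Total per kg = 1.54373 + 1.23200 + 8.12060 = 10.89633 Nm^3
Total = 10.89633 * 4.8 = 52.30 Nm^3


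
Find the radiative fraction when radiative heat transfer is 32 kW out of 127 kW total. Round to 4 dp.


f_rad = Q_rad / Q_total
f_rad = 32 / 127 = 0.2520


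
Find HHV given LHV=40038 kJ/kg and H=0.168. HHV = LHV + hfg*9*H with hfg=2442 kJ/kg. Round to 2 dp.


HHV = LHV + hfg * 9 * H
Water addition = 2442 * 9 * 0.168 = 3692.304 kJ/kg
HHV = 40038 + 3692.304 = 43730.30 kJ/kg


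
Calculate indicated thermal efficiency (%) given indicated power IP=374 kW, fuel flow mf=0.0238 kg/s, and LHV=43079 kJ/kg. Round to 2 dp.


eta_ith = (IP / (mf * LHV)) * 100
Denominator = 0.0238 * 43079 = 1025.2802 kW
eta_ith = (374 / 1025.2802) * 100 = 36.48%


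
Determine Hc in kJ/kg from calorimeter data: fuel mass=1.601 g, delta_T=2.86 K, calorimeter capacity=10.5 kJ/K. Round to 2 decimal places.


Hc = C_cal * delta_T / m_fuel
Q_released = 10.5 * 2.86 = 30.0300 kJ
m_fuel = 1.601 g = 1.601/1000 kg = 0.001601 kg
Hc = 30.0300 / 0.001601 = 18757.03 kJ/kg


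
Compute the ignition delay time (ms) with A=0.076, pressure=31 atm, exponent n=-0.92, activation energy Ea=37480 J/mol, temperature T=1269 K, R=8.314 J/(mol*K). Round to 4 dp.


tau = A * P^n * exp(Ea/(R*T))
P^n = 31^(-0.92) = 0.04245680
Ea/(R*T) = 37480/(8.314*1269) = 3.552450
exp(Ea/(R*T)) = 34.898705
tau = 0.076 * 0.04245680 * 34.898705 = 0.1126 ms


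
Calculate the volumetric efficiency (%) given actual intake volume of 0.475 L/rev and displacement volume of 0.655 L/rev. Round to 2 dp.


eta_v = (V_actual / V_disp) * 100
Ratio = 0.475 / 0.655 = 0.7252
eta_v = 0.7252 * 100 = 72.52%


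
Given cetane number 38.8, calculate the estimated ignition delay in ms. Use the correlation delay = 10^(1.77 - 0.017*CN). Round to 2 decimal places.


delay = 10^(1.77 - 0.017*CN)
Exponent = 1.77 - 0.017*38.8 = 1.1104
delay = 10^1.1104 = 12.89 ms


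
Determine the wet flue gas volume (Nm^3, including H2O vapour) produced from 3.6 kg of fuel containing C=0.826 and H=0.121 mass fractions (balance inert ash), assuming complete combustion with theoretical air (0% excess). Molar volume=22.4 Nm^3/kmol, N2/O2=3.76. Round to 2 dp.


Per kg fuel: CO2 = (C/12 kmol)*22.4 = (0.826/12)*22.4 = 1.54187 Nm^3
Per kg fuel: H2O = (H/2 kmol)*22.4 = (0.121/2)*22.4 = 1.35520 Nm^3
O2 needed per kg fuel = C/12 + H/4 = 0.826/12 + 0.121/4 = 0.09908333 kmol
Per kg fuel: N2 = O2*3.76*22.4 = 0.09908333*3.76*22.4 = 8.34519 Nm^3
Total per kg = 1.54187 + 1.35520 + 8.34519 = 11.24226 Nm^3
Total = 11.24226 * 3.6 = 40.47 Nm^3


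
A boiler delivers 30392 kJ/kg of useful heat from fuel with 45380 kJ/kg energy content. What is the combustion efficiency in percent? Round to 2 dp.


Efficiency = (Q_useful / Q_fuel) * 100
Efficiency = (30392 / 45380) * 100
Efficiency = 0.6697 * 100 = 66.97%


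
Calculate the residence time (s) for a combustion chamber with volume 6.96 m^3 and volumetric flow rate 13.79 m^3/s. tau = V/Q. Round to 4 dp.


tau = V / Q_flow
tau = 6.96 / 13.79 = 0.5047 s


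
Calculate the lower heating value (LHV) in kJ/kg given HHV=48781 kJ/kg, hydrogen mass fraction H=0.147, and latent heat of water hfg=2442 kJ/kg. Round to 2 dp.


LHV = HHV - hfg * 9 * H
Water correction = 2442 * 9 * 0.147 = 3230.766 kJ/kg
LHV = 48781 - 3230.766 = 45550.23 kJ/kg


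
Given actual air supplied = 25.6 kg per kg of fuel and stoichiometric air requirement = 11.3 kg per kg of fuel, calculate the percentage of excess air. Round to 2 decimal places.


Excess air = actual - stoichiometric = 25.6 - 11.3 = 14.30 kg/kg fuel
Excess air % = (excess / stoich) * 100 = (14.30 / 11.3) * 100 = 126.55%


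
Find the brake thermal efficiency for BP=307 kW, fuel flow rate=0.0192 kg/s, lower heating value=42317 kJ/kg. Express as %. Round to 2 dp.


eta_BTE = (BP / (mf * LHV)) * 100
Denominator = 0.0192 * 42317 = 812.4864 kW
eta_BTE = (307 / 812.4864) * 100 = 37.79%


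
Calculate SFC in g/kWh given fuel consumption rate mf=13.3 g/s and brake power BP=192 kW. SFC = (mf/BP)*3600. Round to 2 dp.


SFC = (mf / BP) * 3600
Rate = 13.3 / 192 = 0.069271 g/(s*kW)
SFC = 0.069271 * 3600 = 249.38 g/kWh


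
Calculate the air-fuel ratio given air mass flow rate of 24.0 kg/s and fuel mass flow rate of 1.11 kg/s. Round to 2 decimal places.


AFR = m_air / m_fuel
AFR = 24.0 / 1.11 = 21.62


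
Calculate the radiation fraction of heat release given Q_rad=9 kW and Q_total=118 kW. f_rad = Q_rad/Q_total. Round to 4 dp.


f_rad = Q_rad / Q_total
f_rad = 9 / 118 = 0.0763


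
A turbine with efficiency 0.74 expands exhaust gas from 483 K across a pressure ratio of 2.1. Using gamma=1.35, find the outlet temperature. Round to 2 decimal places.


T_out = T_in * (1 - eta * (1 - PR^(-(gamma-1)/gamma)))
Exponent = -(1.35-1)/1.35 = -0.25925926
PR^exp = 2.1^(-0.25925926) = 0.82501466
Factor = 1 - 0.74*(1 - 0.82501466) = 0.87051085
T_out = 483 * 0.87051085 = 420.46 K


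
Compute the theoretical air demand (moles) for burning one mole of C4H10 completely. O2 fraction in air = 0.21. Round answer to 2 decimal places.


Balanced combustion: C4H10 + 6.5 O2 -> 4 CO2 + 5 H2O
O2 needed = C + H/4 = 4 + 10/4 = 6.50 moles
Air moles = O2 / 0.21 = 6.50 / 0.21 = 30.95 moles air


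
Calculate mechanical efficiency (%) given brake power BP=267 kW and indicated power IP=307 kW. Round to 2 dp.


eta_mech = (BP / IP) * 100
Ratio = 267 / 307 = 0.8697
eta_mech = 0.8697 * 100 = 86.97%


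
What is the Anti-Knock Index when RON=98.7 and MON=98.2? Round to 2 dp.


AKI = (RON + MON) / 2
AKI = (98.7 + 98.2) / 2
AKI = 196.9 / 2 = 98.45


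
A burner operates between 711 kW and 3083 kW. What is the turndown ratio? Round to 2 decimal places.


TDR = Q_max / Q_min
TDR = 3083 / 711 = 4.34


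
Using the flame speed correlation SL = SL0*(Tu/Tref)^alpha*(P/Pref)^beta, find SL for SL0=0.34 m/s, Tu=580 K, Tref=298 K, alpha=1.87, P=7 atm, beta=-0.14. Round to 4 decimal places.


SL = SL0 * (Tu/Tref)^alpha * (P/Pref)^beta
T ratio = 580/298 = 1.94630872
(T ratio)^alpha = 1.94630872^1.87 = 3.473969
(P/Pref)^beta = 7^(-0.14) = 0.761529
SL = 0.34 * 3.473969 * 0.761529 = 0.8995 m/s


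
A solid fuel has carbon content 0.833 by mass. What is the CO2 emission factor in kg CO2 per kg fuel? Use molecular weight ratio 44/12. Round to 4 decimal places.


EF = C_frac * (M_CO2 / M_C)
EF = 0.833 * (44/12)
EF = 0.833 * 3.666667 = 3.0543 kg_CO2/kg_fuel


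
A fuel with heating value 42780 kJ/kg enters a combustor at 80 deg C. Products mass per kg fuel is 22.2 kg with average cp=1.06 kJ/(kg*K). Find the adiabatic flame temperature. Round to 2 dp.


T_ad = T_in + Hc / (m_p * cp)
Denominator = 22.2 * 1.06 = 23.5320
Temperature rise = 42780 / 23.5320 = 1817.95 K
T_ad = 80 + 1817.95 = 1897.95 deg C


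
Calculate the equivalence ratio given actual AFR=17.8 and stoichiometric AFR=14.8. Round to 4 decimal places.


phi = AFR_stoich / AFR_actual
phi = 14.8 / 17.8 = 0.8315


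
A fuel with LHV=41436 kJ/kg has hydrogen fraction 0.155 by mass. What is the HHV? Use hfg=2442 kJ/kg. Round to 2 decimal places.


HHV = LHV + hfg * 9 * H
Water addition = 2442 * 9 * 0.155 = 3406.590 kJ/kg
HHV = 41436 + 3406.590 = 44842.59 kJ/kg


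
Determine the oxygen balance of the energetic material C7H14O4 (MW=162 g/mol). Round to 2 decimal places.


OB = -1600 * (2C + H/2 - O) / MW
Inner = 2*7 + 14/2 - 4 = 17.00
OB = -1600 * 17.00 / 162 = -167.90%


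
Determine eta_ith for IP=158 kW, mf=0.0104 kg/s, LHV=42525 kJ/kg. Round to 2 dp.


eta_ith = (IP / (mf * LHV)) * 100
Denominator = 0.0104 * 42525 = 442.2600 kW
eta_ith = (158 / 442.2600) * 100 = 35.73%


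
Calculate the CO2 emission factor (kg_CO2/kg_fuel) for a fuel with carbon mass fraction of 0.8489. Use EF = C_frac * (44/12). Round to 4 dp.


EF = C_frac * (M_CO2 / M_C)
EF = 0.8489 * (44/12)
EF = 0.8489 * 3.666667 = 3.1126 kg_CO2/kg_fuel


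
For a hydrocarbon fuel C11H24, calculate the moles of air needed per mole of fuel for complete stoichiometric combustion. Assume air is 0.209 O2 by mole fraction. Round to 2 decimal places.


Balanced combustion: C11H24 + 17 O2 -> 11 CO2 + 12 H2O
O2 needed = C + H/4 = 11 + 24/4 = 17.00 moles
Air moles = O2 / 0.209 = 17.00 / 0.209 = 81.34 moles air


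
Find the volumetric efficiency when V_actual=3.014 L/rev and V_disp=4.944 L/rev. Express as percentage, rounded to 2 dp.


eta_v = (V_actual / V_disp) * 100
Ratio = 3.014 / 4.944 = 0.6096
eta_v = 0.6096 * 100 = 60.96%


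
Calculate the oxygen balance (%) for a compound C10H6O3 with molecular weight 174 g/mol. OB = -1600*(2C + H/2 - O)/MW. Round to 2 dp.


OB = -1600 * (2C + H/2 - O) / MW
Inner = 2*10 + 6/2 - 3 = 20.00
OB = -1600 * 20.00 / 174 = -183.91%


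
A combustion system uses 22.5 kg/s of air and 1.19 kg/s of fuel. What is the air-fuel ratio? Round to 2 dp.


AFR = m_air / m_fuel
AFR = 22.5 / 1.19 = 18.91


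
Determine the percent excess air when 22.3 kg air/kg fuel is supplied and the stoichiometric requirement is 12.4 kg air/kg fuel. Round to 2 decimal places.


Excess air = actual - stoichiometric = 22.3 - 12.4 = 9.90 kg/kg fuel
Excess air % = (excess / stoich) * 100 = (9.90 / 12.4) * 100 = 79.84%


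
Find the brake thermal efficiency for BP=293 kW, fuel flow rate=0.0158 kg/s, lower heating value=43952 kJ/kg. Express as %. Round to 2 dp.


eta_BTE = (BP / (mf * LHV)) * 100
Denominator = 0.0158 * 43952 = 694.4416 kW
eta_BTE = (293 / 694.4416) * 100 = 42.19%


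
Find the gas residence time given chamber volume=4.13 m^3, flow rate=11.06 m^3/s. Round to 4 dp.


tau = V / Q_flow
tau = 4.13 / 11.06 = 0.3734 s


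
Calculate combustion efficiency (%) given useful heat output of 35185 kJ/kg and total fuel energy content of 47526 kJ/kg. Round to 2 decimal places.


Efficiency = (Q_useful / Q_fuel) * 100
Efficiency = (35185 / 47526) * 100
Efficiency = 0.7403 * 100 = 74.03%


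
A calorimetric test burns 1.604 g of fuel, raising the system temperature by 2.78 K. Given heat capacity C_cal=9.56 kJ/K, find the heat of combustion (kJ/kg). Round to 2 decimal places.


Hc = C_cal * delta_T / m_fuel
Q_released = 9.56 * 2.78 = 26.5768 kJ
m_fuel = 1.604 g = 1.604/1000 kg = 0.001604 kg
Hc = 26.5768 / 0.001604 = 16569.08 kJ/kg


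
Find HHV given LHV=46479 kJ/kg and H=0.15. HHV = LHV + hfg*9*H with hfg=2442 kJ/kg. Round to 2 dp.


HHV = LHV + hfg * 9 * H
Water addition = 2442 * 9 * 0.15 = 3296.700 kJ/kg
HHV = 46479 + 3296.700 = 49775.70 kJ/kg
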